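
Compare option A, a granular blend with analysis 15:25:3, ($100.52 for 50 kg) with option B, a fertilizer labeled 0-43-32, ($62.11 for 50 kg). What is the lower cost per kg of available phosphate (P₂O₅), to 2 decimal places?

option A: P₂O₅ per bag = 50 × 25% = 12.5 kg; cost = 100.52 / 12.5 = $8.0416/kg P₂O₅.
option B: P₂O₅ per bag = 50 × 43% = 21.5 kg; cost = 62.11 / 21.5 = $2.8888/kg P₂O₅.
option B is cheaper.

$2.89 per kg P₂O₅ (option B)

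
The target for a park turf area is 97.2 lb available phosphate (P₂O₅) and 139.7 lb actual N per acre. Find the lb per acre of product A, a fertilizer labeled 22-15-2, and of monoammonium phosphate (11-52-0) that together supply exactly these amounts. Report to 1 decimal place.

Let a = lb of product A, b = lb of monoammonium phosphate (per acre).
P₂O₅: 0.15·a + 0.52·b = 97.2
N: 0.22·a + 0.11·b = 139.7
Solving simultaneously: a = 632.809, b = 4.38202.

632.8 lb product A, 4.4 lb monoammonium phosphate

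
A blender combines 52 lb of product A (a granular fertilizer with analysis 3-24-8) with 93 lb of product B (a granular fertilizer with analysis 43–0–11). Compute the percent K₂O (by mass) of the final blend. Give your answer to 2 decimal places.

Total mass = 52 + 93 = 145 lb.
K₂O mass = 8%×52 + 11%×93 = 14.39 lb.
% K₂O = 14.39 / 145 = 9.92414%.

9.92% K₂O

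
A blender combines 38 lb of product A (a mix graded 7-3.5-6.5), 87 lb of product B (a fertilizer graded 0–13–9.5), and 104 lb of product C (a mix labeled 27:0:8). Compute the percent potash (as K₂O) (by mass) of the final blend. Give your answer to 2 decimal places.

Total mass = 38 + 87 + 104 = 229 lb.
K₂O mass = 6.5%×38 + 9.5%×87 + 8%×104 = 19.055 lb.
% K₂O = 19.055 / 229 = 8.32096%.

8.32% K₂O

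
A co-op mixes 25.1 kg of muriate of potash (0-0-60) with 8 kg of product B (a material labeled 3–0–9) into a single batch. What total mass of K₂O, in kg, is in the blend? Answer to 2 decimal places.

K₂O mass = 60%×25.1 + 9%×8 = 15.78 kg.

15.78 kg K₂O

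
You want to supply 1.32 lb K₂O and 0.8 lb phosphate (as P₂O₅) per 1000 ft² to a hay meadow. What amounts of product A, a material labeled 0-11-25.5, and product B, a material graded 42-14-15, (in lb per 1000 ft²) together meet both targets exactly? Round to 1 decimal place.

With a, b = lb per 1000 ft² of product A and product B:
K₂O: 0.255·a + 0.15·b = 1.32
P₂O₅: 0.11·a + 0.14·b = 0.8
Eliminate a: (row1) − 0.255/0.11·(row2) → -0.174545·b = -0.534545, so b = 3.0625.
Back-substitute: a = (1.32 − 0.15·3.0625) / 0.255 = 3.375.

3.4 lb product A, 3.1 lb product B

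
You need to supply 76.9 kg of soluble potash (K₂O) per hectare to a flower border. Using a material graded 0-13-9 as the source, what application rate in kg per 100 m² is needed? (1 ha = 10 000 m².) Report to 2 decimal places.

8.54 kg of product per hundred sq m

Product per hectare = 76.9 / 9% = 854.444 kg.
Convert to per 100 m²: 854.444 × 0.01 = 8.54444 kg.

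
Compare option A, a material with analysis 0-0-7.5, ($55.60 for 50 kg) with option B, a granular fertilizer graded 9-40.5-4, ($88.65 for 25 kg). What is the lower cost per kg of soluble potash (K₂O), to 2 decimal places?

$14.83 per kg K₂O (option A)

option A: K₂O per bag = 50 × 7.5% = 3.75 kg; cost = 55.60 / 3.75 = $14.8267/kg K₂O.
option B: K₂O per bag = 25 × 4% = 1 kg; cost = 88.65 / 1 = $88.6500/kg K₂O.
option A is cheaper.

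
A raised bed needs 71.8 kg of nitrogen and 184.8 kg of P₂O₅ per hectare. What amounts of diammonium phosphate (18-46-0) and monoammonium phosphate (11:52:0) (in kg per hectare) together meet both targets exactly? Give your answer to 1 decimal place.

With a, b = kg per hectare of diammonium phosphate and monoammonium phosphate:
N: 0.18·a + 0.11·b = 71.8
P₂O₅: 0.46·a + 0.52·b = 184.8
Eliminate a: (row1) − 0.18/0.46·(row2) → -0.0934783·b = -0.513043, so b = 5.48837.
Back-substitute: a = (71.8 − 0.11·5.48837) / 0.18 = 395.535.

395.5 kg diammonium phosphate, 5.5 kg monoammonium phosphate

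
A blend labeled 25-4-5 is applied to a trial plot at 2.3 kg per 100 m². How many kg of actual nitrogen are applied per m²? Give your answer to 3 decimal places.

0.006 kg N per sq m

nitrogen per 100 m² = 2.3 × 25% = 0.575 kg.
Convert to per m²: 0.575 × 0.01 = 0.00575 kg.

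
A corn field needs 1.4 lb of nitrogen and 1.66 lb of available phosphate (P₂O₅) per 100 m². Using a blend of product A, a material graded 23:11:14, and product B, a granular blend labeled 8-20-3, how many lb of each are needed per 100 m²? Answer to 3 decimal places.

3.957 lb product A, 6.124 lb product B

With a, b = lb per 100 m² of product A and product B:
N: 0.23·a + 0.08·b = 1.4
P₂O₅: 0.11·a + 0.2·b = 1.66
Solving simultaneously: a = 3.95699, b = 6.12366.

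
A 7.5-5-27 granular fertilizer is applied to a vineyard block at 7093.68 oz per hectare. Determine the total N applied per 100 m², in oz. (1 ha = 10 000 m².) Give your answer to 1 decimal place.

5.3 oz N per hundred sq m

nitrogen per hectare = 7093.68 × 7.5% = 532.026 oz.
Convert to per 100 m²: 532.026 × 0.01 = 5.32026 oz.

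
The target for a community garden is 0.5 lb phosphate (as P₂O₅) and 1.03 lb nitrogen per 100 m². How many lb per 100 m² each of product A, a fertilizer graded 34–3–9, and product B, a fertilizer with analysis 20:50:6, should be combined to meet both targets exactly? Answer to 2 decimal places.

With a, b = lb per 100 m² of product A and product B:
P₂O₅: 0.03·a + 0.5·b = 0.5
N: 0.34·a + 0.2·b = 1.03
Solving simultaneously: a = 2.53049, b = 0.848171.

2.53 lb product A, 0.85 lb product B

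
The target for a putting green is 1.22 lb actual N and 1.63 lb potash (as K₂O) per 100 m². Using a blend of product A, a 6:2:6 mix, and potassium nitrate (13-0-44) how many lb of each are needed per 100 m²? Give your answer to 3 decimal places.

17.468 lb product A, 1.323 lb potassium nitrate

Per-100 m² balance (a = product A, b = potassium nitrate):
N: 0.06·a + 0.13·b = 1.22
K₂O: 0.06·a + 0.44·b = 1.63
From row1: a = (1.22 − 0.13·b) / 0.06.
Into row2: 0.06·(1.22 − 0.13·b)/0.06 + 0.44·b = 1.63 → b = 1.32258, a = 17.4677.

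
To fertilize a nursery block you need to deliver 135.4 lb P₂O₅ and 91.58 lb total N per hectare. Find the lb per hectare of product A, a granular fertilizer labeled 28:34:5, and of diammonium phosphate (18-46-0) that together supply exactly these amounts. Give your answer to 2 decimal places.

262.64 lb product A, 100.22 lb diammonium phosphate

Per-hectare balance (a = product A, b = diammonium phosphate):
P₂O₅: 0.34·a + 0.46·b = 135.4
N: 0.28·a + 0.18·b = 91.58
Eliminate a: (row1) − 0.34/0.28·(row2) → 0.241429·b = 24.1957, so b = 100.219.
Back-substitute: a = (135.4 − 0.46·100.219) / 0.34 = 262.64497.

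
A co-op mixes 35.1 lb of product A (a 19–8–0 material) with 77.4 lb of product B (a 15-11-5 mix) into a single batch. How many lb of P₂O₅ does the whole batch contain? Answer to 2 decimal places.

P₂O₅ mass = 8%×35.1 + 11%×77.4 = 11.322 lb.

11.32 lb P₂O₅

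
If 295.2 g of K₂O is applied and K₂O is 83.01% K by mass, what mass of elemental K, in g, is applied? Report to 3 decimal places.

245.046 g K

K = 295.2 × 0.8301 = 245.0455 g.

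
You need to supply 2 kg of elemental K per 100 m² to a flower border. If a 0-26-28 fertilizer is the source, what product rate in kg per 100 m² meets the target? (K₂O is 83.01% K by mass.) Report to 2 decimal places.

8.60 kg of product per hundred sq m

As K₂O: 2 / 0.8301 = 2.40935 kg per 100 m².
Product per 100 m² = 2.40935 / 28% = 8.60482 kg.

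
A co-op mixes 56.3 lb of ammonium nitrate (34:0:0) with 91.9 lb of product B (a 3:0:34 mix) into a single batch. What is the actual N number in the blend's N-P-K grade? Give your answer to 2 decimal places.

14.78% N

Total mass = 56.3 + 91.9 = 148.2 lb.
N mass = 34%×56.3 + 3%×91.9 = 21.899 lb.
% N = 21.899 / 148.2 = 14.7767%.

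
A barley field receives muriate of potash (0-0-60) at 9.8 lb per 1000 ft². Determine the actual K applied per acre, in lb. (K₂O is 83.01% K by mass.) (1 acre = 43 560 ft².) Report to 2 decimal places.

212.62 lb K per acre

K₂O per 1000 ft² = 9.8 × 60% = 5.88 lb.
Elemental K = 5.88 × 0.8301 = 4.88099 lb per 1000 ft².
Convert to per acre: 4.88099 × 43.56 = 212.616 lb.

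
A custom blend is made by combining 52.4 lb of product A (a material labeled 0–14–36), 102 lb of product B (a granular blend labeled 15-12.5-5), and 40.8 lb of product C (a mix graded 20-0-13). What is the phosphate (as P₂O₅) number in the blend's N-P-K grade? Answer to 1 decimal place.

10.3% P₂O₅

Total mass = 52.4 + 102 + 40.8 = 195.2 lb.
P₂O₅ mass = 14%×52.4 + 12.5%×102 + 0%×40.8 = 20.086 lb.
% P₂O₅ = 20.086 / 195.2 = 10.29%.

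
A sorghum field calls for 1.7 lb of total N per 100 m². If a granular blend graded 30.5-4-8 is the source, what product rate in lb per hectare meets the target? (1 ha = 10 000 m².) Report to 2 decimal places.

Product per 100 m² = 1.7 / 30.5% = 5.57377 lb.
Convert to per hectare: 5.57377 × 100 = 557.377 lb.

557.38 lb of product per hectare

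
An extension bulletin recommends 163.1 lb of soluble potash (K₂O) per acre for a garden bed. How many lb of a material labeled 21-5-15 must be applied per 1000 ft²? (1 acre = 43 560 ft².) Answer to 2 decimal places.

24.96 lb of product per thousand sq ft

Product per acre = 163.1 / 15% = 1087.33 lb.
Convert to per 1000 ft²: 1087.33 × 0.0229568 = 24.9617 lb.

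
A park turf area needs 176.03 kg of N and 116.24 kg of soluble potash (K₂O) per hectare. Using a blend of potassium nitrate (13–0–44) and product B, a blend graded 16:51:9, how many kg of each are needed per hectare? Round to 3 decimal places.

Per-hectare balance (a = potassium nitrate, b = product B):
N: 0.13·a + 0.16·b = 176.03
K₂O: 0.44·a + 0.09·b = 116.24
Eliminate a: (row1) − 0.13/0.44·(row2) → 0.133409·b = 141.686, so b = 1062.0443.
Back-substitute: a = (176.03 − 0.16·1062.0443) / 0.13 = 46.94549.

46.945 kg potassium nitrate, 1062.044 kg product B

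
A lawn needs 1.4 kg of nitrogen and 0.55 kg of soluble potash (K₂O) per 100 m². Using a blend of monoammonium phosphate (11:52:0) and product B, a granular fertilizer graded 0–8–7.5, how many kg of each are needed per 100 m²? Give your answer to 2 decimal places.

12.73 kg monoammonium phosphate, 7.33 kg product B

With a, b = kg per 100 m² of monoammonium phosphate and product B:
N: 0.11·a + 0·b = 1.4
K₂O: 0·a + 0.075·b = 0.55
Solving simultaneously: a = 12.7273, b = 7.33333.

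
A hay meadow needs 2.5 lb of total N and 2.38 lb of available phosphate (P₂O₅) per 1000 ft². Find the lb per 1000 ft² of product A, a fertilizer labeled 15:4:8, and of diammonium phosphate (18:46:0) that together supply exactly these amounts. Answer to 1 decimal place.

11.7 lb product A, 4.2 lb diammonium phosphate

Per-1000 ft² balance (a = product A, b = diammonium phosphate):
N: 0.15·a + 0.18·b = 2.5
P₂O₅: 0.04·a + 0.46·b = 2.38
Eliminate a: (row1) − 0.15/0.04·(row2) → -1.545·b = -6.425, so b = 4.15858.
Back-substitute: a = (2.5 − 0.18·4.15858) / 0.15 = 11.6764.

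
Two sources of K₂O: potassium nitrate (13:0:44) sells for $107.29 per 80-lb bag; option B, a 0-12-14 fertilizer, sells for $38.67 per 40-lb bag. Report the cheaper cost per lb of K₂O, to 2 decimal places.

potassium nitrate: K₂O per bag = 80 × 44% = 35.2 lb; cost = 107.29 / 35.2 = $3.0480/lb K₂O.
option B: K₂O per bag = 40 × 14% = 5.6 lb; cost = 38.67 / 5.6 = $6.9054/lb K₂O.
potassium nitrate is cheaper.

$3.05 per lb K₂O (potassium nitrate)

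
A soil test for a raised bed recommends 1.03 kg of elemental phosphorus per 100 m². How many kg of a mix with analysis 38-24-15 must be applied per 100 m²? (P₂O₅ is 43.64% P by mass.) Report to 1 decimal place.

As P₂O₅: 1.03 / 0.4364 = 2.36022 kg per 100 m².
Product per 100 m² = 2.36022 / 24% = 9.83425 kg.

9.8 kg of product per hundred sq m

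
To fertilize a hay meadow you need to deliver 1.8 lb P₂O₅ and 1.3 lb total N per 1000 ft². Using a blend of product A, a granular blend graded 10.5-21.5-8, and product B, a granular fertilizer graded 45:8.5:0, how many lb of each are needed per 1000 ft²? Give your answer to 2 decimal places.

Per-1000 ft² balance (a = product A, b = product B):
P₂O₅: 0.215·a + 0.085·b = 1.8
N: 0.105·a + 0.45·b = 1.3
From row1: a = (1.8 − 0.085·b) / 0.215.
Into row2: 0.105·(1.8 − 0.085·b)/0.215 + 0.45·b = 1.3 → b = 1.03046, a = 7.9647.

7.96 lb product A, 1.03 lb product B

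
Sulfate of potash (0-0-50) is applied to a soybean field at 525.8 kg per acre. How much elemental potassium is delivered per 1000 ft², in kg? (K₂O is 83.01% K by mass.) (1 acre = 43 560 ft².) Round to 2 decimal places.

K₂O per acre = 525.8 × 50% = 262.9 kg.
Elemental K = 262.9 × 0.8301 = 218.233 kg per acre.
Convert to per 1000 ft²: 218.233 × 0.0229568 = 5.00995 kg.

5.01 kg K per thousand sq ft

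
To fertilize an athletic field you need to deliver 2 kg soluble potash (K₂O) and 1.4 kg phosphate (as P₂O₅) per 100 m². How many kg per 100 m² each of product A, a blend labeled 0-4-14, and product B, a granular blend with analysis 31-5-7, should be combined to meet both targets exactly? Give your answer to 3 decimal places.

Let a = kg of product A, b = kg of product B (per 100 m²).
K₂O: 0.14·a + 0.07·b = 2
P₂O₅: 0.04·a + 0.05·b = 1.4
Solving simultaneously: a = 0.47619, b = 27.61905.

0.476 kg product A, 27.619 kg product B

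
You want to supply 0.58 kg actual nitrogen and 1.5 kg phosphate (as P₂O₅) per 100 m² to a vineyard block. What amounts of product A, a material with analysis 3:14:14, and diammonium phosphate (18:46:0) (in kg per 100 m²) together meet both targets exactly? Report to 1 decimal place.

0.3 kg product A, 3.2 kg diammonium phosphate

Let a = kg of product A, b = kg of diammonium phosphate (per 100 m²).
N: 0.03·a + 0.18·b = 0.58
P₂O₅: 0.14·a + 0.46·b = 1.5
From row1: a = (0.58 − 0.18·b) / 0.03.
Into row2: 0.14·(0.58 − 0.18·b)/0.03 + 0.46·b = 1.5 → b = 3.17544, a = 0.280702.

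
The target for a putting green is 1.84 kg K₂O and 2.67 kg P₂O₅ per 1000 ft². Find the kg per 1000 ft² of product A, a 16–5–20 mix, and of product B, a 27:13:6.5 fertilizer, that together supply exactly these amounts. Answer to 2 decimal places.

With a, b = kg per 1000 ft² of product A and product B:
K₂O: 0.2·a + 0.065·b = 1.84
P₂O₅: 0.05·a + 0.13·b = 2.67
Eliminate b: (row1) − 0.065/0.13·(row2) → 0.175·a = 0.505, so a = 2.88571.
Then b = (2.67 − 0.05·2.88571) / 0.13 = 19.4286.

2.89 kg product A, 19.43 kg product B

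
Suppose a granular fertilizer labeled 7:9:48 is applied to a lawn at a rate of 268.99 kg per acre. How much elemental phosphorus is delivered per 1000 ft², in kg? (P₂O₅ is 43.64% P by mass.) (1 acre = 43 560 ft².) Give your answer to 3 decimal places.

P₂O₅ per acre = 268.99 × 9% = 24.2091 kg.
Elemental P = 24.2091 × 0.4364 = 10.5649 kg per acre.
Convert to per 1000 ft²: 10.5649 × 0.0229568 = 0.242536 kg.

0.243 kg P per thousand sq ft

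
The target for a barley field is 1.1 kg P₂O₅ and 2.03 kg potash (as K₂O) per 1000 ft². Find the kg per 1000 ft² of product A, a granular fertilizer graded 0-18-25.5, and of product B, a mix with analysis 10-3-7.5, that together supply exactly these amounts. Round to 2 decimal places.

Let a = kg of product A, b = kg of product B (per 1000 ft²).
P₂O₅: 0.18·a + 0.03·b = 1.1
K₂O: 0.255·a + 0.075·b = 2.03
Solving simultaneously: a = 3.69231, b = 14.5128.

3.69 kg product A, 14.51 kg product B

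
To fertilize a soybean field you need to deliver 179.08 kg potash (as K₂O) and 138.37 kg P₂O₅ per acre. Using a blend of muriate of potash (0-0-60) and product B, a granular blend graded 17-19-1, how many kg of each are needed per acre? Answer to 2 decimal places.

Per-acre balance (a = muriate of potash, b = product B):
K₂O: 0.6·a + 0.01·b = 179.08
P₂O₅: 0·a + 0.19·b = 138.37
Solving simultaneously: a = 286.329, b = 728.263.

286.33 kg muriate of potash, 728.26 kg product B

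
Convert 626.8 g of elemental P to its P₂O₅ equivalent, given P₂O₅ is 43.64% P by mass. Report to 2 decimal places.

1436.30 g P₂O₅

P₂O₅ = 626.8 / 0.4364 = 1436.297 g.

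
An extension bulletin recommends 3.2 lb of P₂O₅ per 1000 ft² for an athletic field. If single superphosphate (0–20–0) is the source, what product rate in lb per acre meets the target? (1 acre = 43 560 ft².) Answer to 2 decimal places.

696.96 lb of product per acre

Product per 1000 ft² = 3.2 / 20% = 16 lb.
Convert to per acre: 16 × 43.56 = 696.96 lb.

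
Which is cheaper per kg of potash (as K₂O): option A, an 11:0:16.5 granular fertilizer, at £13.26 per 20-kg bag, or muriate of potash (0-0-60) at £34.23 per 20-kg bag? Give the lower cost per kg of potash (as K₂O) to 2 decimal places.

option A: K₂O per bag = 20 × 16.5% = 3.3 kg; cost = 13.26 / 3.3 = £4.0182/kg K₂O.
muriate of potash: K₂O per bag = 20 × 60% = 12 kg; cost = 34.23 / 12 = £2.8525/kg K₂O.
muriate of potash is cheaper.

£2.85 per kg K₂O (muriate of potash)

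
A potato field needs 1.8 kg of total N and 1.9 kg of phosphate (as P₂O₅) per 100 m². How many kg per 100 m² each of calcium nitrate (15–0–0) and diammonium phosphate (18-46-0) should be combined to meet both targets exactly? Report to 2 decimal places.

7.04 kg calcium nitrate, 4.13 kg diammonium phosphate

With a, b = kg per 100 m² of calcium nitrate and diammonium phosphate:
N: 0.15·a + 0.18·b = 1.8
P₂O₅: 0·a + 0.46·b = 1.9
Solving simultaneously: a = 7.04348, b = 4.13043.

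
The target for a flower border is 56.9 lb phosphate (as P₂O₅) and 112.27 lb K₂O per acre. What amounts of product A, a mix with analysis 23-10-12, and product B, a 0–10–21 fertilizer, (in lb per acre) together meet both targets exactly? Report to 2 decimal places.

80.22 lb product A, 488.78 lb product B

With a, b = lb per acre of product A and product B:
P₂O₅: 0.1·a + 0.1·b = 56.9
K₂O: 0.12·a + 0.21·b = 112.27
From row1: a = (56.9 − 0.1·b) / 0.1.
Into row2: 0.12·(56.9 − 0.1·b)/0.1 + 0.21·b = 112.27 → b = 488.778, a = 80.2222.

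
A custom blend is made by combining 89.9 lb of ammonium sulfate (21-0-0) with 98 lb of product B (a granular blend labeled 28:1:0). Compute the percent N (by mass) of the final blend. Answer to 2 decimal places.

Total mass = 89.9 + 98 = 187.9 lb.
N mass = 21%×89.9 + 28%×98 = 46.319 lb.
% N = 46.319 / 187.9 = 24.6509%.

24.65% N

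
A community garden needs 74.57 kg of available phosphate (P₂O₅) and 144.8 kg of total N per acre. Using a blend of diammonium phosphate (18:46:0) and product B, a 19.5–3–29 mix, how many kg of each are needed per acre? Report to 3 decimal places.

120.963 kg diammonium phosphate, 630.906 kg product B

Per-acre balance (a = diammonium phosphate, b = product B):
P₂O₅: 0.46·a + 0.03·b = 74.57
N: 0.18·a + 0.195·b = 144.8
Eliminate b: (row1) − 0.03/0.195·(row2) → 0.432308·a = 52.2931, so a = 120.9626.
Then b = (144.8 − 0.18·120.9626) / 0.195 = 630.9063.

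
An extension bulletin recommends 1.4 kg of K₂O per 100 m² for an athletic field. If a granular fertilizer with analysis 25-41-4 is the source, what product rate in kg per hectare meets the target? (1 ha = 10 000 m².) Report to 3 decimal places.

3500.000 kg of product per hectare

Product per 100 m² = 1.4 / 4% = 35 kg.
Convert to per hectare: 35 × 100 = 3500 kg.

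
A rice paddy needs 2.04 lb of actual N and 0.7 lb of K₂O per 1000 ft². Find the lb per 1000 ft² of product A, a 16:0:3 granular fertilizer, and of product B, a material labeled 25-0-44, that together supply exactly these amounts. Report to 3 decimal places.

11.488 lb product A, 0.808 lb product B

Let a = lb of product A, b = lb of product B (per 1000 ft²).
N: 0.16·a + 0.25·b = 2.04
K₂O: 0.03·a + 0.44·b = 0.7
Eliminate a: (row1) − 0.16/0.03·(row2) → -2.09667·b = -1.69333, so b = 0.807631.
Back-substitute: a = (2.04 − 0.25·0.807631) / 0.16 = 11.4881.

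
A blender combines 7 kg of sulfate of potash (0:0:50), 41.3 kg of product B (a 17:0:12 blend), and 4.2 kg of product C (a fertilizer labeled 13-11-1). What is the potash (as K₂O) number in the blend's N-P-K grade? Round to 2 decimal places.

Total mass = 7 + 41.3 + 4.2 = 52.5 kg.
K₂O mass = 50%×7 + 12%×41.3 + 1%×4.2 = 8.498 kg.
% K₂O = 8.498 / 52.5 = 16.1867%.

16.19% K₂O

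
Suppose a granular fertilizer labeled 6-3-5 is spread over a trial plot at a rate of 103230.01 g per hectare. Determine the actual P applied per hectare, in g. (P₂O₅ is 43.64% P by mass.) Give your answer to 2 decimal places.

1351.49 g P per hectare

P₂O₅ per hectare = 103230.01 × 3% = 3096.9 g.
Elemental P = 3096.9 × 0.4364 = 1351.487 g per hectare.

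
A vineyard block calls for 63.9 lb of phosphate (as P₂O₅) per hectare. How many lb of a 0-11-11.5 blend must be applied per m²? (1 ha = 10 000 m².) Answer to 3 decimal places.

Product per hectare = 63.9 / 11% = 580.909 lb.
Convert to per m²: 580.909 × 0.0001 = 0.0580909 lb.

0.058 lb of product per sq m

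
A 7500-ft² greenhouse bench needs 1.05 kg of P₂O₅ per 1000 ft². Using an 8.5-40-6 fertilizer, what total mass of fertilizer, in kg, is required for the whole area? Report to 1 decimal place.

19.7 kg

Product per 1000 ft² = 1.05 / 40% = 2.625 kg.
Total product = 2.625 × 7500 / 1000 = 19.6875 kg.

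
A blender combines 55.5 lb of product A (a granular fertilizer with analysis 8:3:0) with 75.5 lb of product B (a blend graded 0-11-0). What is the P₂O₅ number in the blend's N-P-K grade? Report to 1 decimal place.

7.6% P₂O₅

Total mass = 55.5 + 75.5 = 131 lb.
P₂O₅ mass = 3%×55.5 + 11%×75.5 = 9.97 lb.
% P₂O₅ = 9.97 / 131 = 7.61069%.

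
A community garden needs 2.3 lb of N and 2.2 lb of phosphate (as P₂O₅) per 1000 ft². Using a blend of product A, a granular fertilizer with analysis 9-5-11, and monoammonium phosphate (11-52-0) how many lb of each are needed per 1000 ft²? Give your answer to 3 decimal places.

Let a = lb of product A, b = lb of monoammonium phosphate (per 1000 ft²).
N: 0.09·a + 0.11·b = 2.3
P₂O₅: 0.05·a + 0.52·b = 2.2
Solving simultaneously: a = 23.0993, b = 2.00969.

23.099 lb product A, 2.010 lb monoammonium phosphate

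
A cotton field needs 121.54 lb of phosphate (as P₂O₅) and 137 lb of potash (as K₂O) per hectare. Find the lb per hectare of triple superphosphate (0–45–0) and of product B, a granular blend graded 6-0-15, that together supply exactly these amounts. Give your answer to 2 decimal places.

270.09 lb triple superphosphate, 913.33 lb product B

Let a = lb of triple superphosphate, b = lb of product B (per hectare).
P₂O₅: 0.45·a + 0·b = 121.54
K₂O: 0·a + 0.15·b = 137
Solving simultaneously: a = 270.089, b = 913.333.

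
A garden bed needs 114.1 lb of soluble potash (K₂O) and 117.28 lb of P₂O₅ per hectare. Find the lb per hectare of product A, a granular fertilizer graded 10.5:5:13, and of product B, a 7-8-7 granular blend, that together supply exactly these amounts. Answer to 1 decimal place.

With a, b = lb per hectare of product A and product B:
K₂O: 0.13·a + 0.07·b = 114.1
P₂O₅: 0.05·a + 0.08·b = 117.28
From row1: a = (114.1 − 0.07·b) / 0.13.
Into row2: 0.05·(114.1 − 0.07·b)/0.13 + 0.08·b = 117.28 → b = 1382.81, a = 133.101.

133.1 lb product A, 1382.8 lb product B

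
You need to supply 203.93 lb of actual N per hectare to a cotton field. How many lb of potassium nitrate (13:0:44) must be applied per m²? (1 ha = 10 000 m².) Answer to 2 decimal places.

Product per hectare = 203.93 / 13% = 1568.69 lb.
Convert to per m²: 1568.69 × 0.0001 = 0.156869 lb.

0.16 lb of product per sq m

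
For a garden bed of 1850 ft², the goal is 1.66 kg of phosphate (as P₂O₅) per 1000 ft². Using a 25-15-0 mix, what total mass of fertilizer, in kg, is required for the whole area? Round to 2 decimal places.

Product per 1000 ft² = 1.66 / 15% = 11.0667 kg.
Total product = 11.0667 × 1850 / 1000 = 20.4733 kg.

20.47 kg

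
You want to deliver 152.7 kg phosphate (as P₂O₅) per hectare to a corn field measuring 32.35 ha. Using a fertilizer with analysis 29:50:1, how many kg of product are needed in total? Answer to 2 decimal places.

Product per hectare = 152.7 / 50% = 305.4 kg.
Total product = 305.4 × 32.35 = 9879.69 kg.

9879.69 kg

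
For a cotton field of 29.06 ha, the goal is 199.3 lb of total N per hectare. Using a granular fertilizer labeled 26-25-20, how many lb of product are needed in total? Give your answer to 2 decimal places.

Product per hectare = 199.3 / 26% = 766.538 lb.
Total product = 766.538 × 29.06 = 22275.608 lb.

22275.61 lb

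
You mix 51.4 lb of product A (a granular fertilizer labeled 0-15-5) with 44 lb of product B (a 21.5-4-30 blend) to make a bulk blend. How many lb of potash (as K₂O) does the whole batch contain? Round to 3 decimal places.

K₂O mass = 5%×51.4 + 30%×44 = 15.77 lb.

15.770 lb K₂O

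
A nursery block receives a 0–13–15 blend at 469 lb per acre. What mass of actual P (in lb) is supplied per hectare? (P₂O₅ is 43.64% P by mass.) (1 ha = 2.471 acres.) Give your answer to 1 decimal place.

65.7 lb P per hectare

P₂O₅ per acre = 469 × 13% = 60.97 lb.
Elemental P = 60.97 × 0.4364 = 26.6073 lb per acre.
Convert to per hectare: 26.6073 × 2.471 = 65.7467 lb.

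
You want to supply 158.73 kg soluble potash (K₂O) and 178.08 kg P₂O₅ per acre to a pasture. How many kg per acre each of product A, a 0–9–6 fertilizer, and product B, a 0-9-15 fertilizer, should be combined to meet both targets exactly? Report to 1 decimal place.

1534.1 kg product A, 444.6 kg product B

Per-acre balance (a = product A, b = product B):
K₂O: 0.06·a + 0.15·b = 158.73
P₂O₅: 0.09·a + 0.09·b = 178.08
From row1: a = (158.73 − 0.15·b) / 0.06.
Into row2: 0.09·(158.73 − 0.15·b)/0.06 + 0.09·b = 178.08 → b = 444.556, a = 1534.11.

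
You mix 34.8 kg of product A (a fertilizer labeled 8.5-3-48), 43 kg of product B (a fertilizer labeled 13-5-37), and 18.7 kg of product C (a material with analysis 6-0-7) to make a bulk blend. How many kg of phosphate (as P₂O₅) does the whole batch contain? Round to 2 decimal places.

P₂O₅ mass = 3%×34.8 + 5%×43 + 0%×18.7 = 3.194 kg.

3.19 kg P₂O₅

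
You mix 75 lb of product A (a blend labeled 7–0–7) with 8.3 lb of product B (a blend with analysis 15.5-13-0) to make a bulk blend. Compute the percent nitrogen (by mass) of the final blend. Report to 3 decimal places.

Total mass = 75 + 8.3 = 83.3 lb.
N mass = 7%×75 + 15.5%×8.3 = 6.5365 lb.
% N = 6.5365 / 83.3 = 7.84694%.

7.847% N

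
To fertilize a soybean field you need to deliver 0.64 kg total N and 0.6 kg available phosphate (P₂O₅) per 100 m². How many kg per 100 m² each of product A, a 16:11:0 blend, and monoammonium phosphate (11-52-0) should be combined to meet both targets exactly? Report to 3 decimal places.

3.752 kg product A, 0.360 kg monoammonium phosphate

Let a = kg of product A, b = kg of monoammonium phosphate (per 100 m²).
N: 0.16·a + 0.11·b = 0.64
P₂O₅: 0.11·a + 0.52·b = 0.6
Eliminate b: (row1) − 0.11/0.52·(row2) → 0.136731·a = 0.513077, so a = 3.75246.
Then b = (0.6 − 0.11·3.75246) / 0.52 = 0.360056.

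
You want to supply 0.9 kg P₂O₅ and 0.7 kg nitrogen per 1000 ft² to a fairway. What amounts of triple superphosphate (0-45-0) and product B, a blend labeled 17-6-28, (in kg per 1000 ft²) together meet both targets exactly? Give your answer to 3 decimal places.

1.451 kg triple superphosphate, 4.118 kg product B

Let a = kg of triple superphosphate, b = kg of product B (per 1000 ft²).
P₂O₅: 0.45·a + 0.06·b = 0.9
N: 0·a + 0.17·b = 0.7
Solving simultaneously: a = 1.45098, b = 4.11765.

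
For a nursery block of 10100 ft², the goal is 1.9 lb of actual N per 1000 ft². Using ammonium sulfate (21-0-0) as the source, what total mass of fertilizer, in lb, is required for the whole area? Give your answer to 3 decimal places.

Product per 1000 ft² = 1.9 / 21% = 9.04762 lb.
Total product = 9.04762 × 10100 / 1000 = 91.38095 lb.

91.381 lb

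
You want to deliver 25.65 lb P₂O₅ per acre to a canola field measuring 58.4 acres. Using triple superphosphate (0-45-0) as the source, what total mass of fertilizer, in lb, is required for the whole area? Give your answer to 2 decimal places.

3328.80 lb

Product per acre = 25.65 / 45% = 57 lb.
Total product = 57 × 58.4 = 3328.8 lb.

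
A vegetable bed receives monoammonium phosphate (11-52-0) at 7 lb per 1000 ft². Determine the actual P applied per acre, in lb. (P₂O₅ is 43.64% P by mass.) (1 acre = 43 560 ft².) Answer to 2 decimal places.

69.19 lb P per acre

P₂O₅ per 1000 ft² = 7 × 52% = 3.64 lb.
Elemental P = 3.64 × 0.4364 = 1.5885 lb per 1000 ft².
Convert to per acre: 1.5885 × 43.56 = 69.1949 lb.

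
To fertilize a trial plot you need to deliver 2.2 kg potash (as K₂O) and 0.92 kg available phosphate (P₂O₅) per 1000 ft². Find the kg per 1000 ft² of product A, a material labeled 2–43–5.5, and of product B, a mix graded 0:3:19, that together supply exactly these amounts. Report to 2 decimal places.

1.36 kg product A, 11.19 kg product B

Per-1000 ft² balance (a = product A, b = product B):
K₂O: 0.055·a + 0.19·b = 2.2
P₂O₅: 0.43·a + 0.03·b = 0.92
Eliminate b: (row1) − 0.19/0.03·(row2) → -2.66833·a = -3.62667, so a = 1.35915.
Then b = (0.92 − 0.43·1.35915) / 0.03 = 11.1855.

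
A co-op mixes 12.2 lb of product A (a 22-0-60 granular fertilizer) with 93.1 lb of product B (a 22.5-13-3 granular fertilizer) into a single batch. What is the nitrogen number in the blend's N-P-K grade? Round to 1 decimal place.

Total mass = 12.2 + 93.1 = 105.3 lb.
N mass = 22%×12.2 + 22.5%×93.1 = 23.6315 lb.
% N = 23.6315 / 105.3 = 22.4421%.

22.4% N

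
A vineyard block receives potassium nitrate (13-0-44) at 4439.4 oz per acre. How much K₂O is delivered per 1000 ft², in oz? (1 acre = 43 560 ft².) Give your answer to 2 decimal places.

K₂O per acre = 4439.4 × 44% = 1953.34 oz.
Convert to per 1000 ft²: 1953.34 × 0.0229568 = 44.8424 oz.

44.84 oz K₂O per thousand sq ft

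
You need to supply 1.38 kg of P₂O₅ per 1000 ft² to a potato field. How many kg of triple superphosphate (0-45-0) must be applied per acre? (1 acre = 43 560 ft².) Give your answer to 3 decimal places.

133.584 kg of product per acre

Product per 1000 ft² = 1.38 / 45% = 3.06667 kg.
Convert to per acre: 3.06667 × 43.56 = 133.584 kg.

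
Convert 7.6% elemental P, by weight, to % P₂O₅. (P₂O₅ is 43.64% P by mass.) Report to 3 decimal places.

%P₂O₅ = 7.6 / 0.4364 = 17.4152%.

17.415% P₂O₅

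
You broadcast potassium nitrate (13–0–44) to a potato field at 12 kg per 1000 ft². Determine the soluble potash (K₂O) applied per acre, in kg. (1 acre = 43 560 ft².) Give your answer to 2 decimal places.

K₂O per 1000 ft² = 12 × 44% = 5.28 kg.
Convert to per acre: 5.28 × 43.56 = 229.997 kg.

230.00 kg K₂O per acre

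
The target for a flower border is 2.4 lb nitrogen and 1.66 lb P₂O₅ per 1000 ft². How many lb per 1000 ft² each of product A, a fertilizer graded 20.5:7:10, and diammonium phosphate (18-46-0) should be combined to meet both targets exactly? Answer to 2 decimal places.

Let a = lb of product A, b = lb of diammonium phosphate (per 1000 ft²).
N: 0.205·a + 0.18·b = 2.4
P₂O₅: 0.07·a + 0.46·b = 1.66
Eliminate a: (row1) − 0.205/0.07·(row2) → -1.16714·b = -2.46143, so b = 2.10894.
Back-substitute: a = (2.4 − 0.18·2.10894) / 0.205 = 9.85557.

9.86 lb product A, 2.11 lb diammonium phosphate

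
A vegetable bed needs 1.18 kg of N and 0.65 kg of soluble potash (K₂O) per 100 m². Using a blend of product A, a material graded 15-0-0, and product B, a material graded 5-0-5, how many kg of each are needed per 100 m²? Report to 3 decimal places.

3.533 kg product A, 13.000 kg product B

With a, b = kg per 100 m² of product A and product B:
N: 0.15·a + 0.05·b = 1.18
K₂O: 0·a + 0.05·b = 0.65
Solving simultaneously: a = 3.53333, b = 13.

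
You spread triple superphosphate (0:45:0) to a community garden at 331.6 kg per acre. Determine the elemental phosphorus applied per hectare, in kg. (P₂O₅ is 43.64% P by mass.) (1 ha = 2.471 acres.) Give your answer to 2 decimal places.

160.91 kg P per hectare

P₂O₅ per acre = 331.6 × 45% = 149.22 kg.
Elemental P = 149.22 × 0.4364 = 65.1196 kg per acre.
Convert to per hectare: 65.1196 × 2.471 = 160.911 kg.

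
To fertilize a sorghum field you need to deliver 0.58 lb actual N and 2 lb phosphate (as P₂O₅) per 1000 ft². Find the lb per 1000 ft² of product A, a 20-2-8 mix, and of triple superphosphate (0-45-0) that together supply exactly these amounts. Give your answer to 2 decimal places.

2.90 lb product A, 4.32 lb triple superphosphate

With a, b = lb per 1000 ft² of product A and triple superphosphate:
N: 0.2·a + 0·b = 0.58
P₂O₅: 0.02·a + 0.45·b = 2
Eliminate b: (row1) − 0/0.45·(row2) → 0.2·a = 0.58, so a = 2.9.
Then b = (2 − 0.02·2.9) / 0.45 = 4.31556.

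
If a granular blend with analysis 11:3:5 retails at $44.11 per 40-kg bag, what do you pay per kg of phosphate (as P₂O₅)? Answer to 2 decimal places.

$36.76 per kg P₂O₅

P₂O₅ in bag = 40 × 3% = 1.2 kg.
Cost per kg P₂O₅ = $44.11 / 1.2 = $36.7583.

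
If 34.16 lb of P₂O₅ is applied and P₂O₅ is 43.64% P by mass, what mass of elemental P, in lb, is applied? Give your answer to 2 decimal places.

14.91 lb P

P = 34.16 × 0.4364 = 14.9074 lb.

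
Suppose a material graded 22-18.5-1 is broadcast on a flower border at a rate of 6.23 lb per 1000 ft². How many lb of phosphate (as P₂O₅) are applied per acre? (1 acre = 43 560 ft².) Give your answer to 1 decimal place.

50.2 lb P₂O₅ per acre

P₂O₅ per 1000 ft² = 6.23 × 18.5% = 1.15255 lb.
Convert to per acre: 1.15255 × 43.56 = 50.2051 lb.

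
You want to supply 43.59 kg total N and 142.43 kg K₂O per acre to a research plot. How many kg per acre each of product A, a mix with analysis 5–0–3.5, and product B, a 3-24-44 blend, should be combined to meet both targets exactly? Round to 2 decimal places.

711.54 kg product A, 267.11 kg product B

Per-acre balance (a = product A, b = product B):
N: 0.05·a + 0.03·b = 43.59
K₂O: 0.035·a + 0.44·b = 142.43
Eliminate a: (row1) − 0.05/0.035·(row2) → -0.598571·b = -159.881, so b = 267.105.
Back-substitute: a = (43.59 − 0.03·267.105) / 0.05 = 711.537.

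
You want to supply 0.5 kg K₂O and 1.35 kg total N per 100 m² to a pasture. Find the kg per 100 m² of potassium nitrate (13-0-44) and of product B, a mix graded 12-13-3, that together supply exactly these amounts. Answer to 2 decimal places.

Let a = kg of potassium nitrate, b = kg of product B (per 100 m²).
K₂O: 0.44·a + 0.03·b = 0.5
N: 0.13·a + 0.12·b = 1.35
Solving simultaneously: a = 0.398773, b = 10.818.

0.40 kg potassium nitrate, 10.82 kg product B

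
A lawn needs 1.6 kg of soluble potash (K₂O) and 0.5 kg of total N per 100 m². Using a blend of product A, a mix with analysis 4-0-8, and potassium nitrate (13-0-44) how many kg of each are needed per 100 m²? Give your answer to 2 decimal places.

1.67 kg product A, 3.33 kg potassium nitrate

Let a = kg of product A, b = kg of potassium nitrate (per 100 m²).
K₂O: 0.08·a + 0.44·b = 1.6
N: 0.04·a + 0.13·b = 0.5
Eliminate b: (row1) − 0.44/0.13·(row2) → -0.0553846·a = -0.0923077, so a = 1.66667.
Then b = (0.5 − 0.04·1.66667) / 0.13 = 3.33333.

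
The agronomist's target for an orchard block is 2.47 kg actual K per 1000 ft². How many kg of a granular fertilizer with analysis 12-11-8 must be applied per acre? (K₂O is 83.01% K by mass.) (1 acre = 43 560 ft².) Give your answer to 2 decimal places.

1620.18 kg of product per acre

As K₂O: 2.47 / 0.8301 = 2.97555 kg per 1000 ft².
Product per 1000 ft² = 2.97555 / 8% = 37.1943 kg.
Convert to per acre: 37.1943 × 43.56 = 1620.184 kg.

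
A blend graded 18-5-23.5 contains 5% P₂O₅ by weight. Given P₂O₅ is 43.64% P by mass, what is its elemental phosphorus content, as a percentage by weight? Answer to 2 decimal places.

2.18% P

%P = 5 × 0.4364 = 2.182%.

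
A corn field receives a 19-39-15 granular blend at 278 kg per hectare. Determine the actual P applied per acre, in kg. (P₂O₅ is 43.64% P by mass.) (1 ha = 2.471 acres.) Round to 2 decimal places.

P₂O₅ per hectare = 278 × 39% = 108.42 kg.
Elemental P = 108.42 × 0.4364 = 47.3145 kg per hectare.
Convert to per acre: 47.3145 × 0.404694 = 19.1479 kg.

19.15 kg P per acre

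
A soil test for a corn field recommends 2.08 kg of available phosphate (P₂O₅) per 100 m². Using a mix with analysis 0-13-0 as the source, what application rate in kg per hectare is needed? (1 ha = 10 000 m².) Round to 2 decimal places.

1600.00 kg of product per hectare

Product per 100 m² = 2.08 / 13% = 16 kg.
Convert to per hectare: 16 × 100 = 1600 kg.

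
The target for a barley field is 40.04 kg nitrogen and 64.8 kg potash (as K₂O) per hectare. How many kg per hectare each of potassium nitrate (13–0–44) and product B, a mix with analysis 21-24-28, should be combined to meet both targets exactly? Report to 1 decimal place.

42.8 kg potassium nitrate, 164.2 kg product B

With a, b = kg per hectare of potassium nitrate and product B:
N: 0.13·a + 0.21·b = 40.04
K₂O: 0.44·a + 0.28·b = 64.8
Solving simultaneously: a = 42.8, b = 164.171.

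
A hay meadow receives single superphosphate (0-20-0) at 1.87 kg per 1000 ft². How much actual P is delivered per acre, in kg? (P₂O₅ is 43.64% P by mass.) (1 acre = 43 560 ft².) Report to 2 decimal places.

P₂O₅ per 1000 ft² = 1.87 × 20% = 0.374 kg.
Elemental P = 0.374 × 0.4364 = 0.163214 kg per 1000 ft².
Convert to per acre: 0.163214 × 43.56 = 7.10958 kg.

7.11 kg P per acre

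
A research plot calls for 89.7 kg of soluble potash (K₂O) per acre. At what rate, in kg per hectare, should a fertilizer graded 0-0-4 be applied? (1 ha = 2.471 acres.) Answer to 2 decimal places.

5541.22 kg of product per hectare

Product per acre = 89.7 / 4% = 2242.5 kg.
Convert to per hectare: 2242.5 × 2.471 = 5541.217 kg.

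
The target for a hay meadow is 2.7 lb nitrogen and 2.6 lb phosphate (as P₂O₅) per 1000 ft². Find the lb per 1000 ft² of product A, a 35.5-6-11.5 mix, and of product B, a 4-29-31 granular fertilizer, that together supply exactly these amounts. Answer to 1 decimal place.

6.8 lb product A, 7.6 lb product B

With a, b = lb per 1000 ft² of product A and product B:
N: 0.355·a + 0.04·b = 2.7
P₂O₅: 0.06·a + 0.29·b = 2.6
Eliminate a: (row1) − 0.355/0.06·(row2) → -1.67583·b = -12.6833, so b = 7.56837.
Back-substitute: a = (2.7 − 0.04·7.56837) / 0.355 = 6.75286.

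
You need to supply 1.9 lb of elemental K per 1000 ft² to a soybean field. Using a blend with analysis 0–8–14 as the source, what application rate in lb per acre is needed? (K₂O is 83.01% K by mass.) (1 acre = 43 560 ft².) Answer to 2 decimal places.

712.17 lb of product per acre

As K₂O: 1.9 / 0.8301 = 2.28888 lb per 1000 ft².
Product per 1000 ft² = 2.28888 / 14% = 16.3491 lb.
Convert to per acre: 16.3491 × 43.56 = 712.169 lb.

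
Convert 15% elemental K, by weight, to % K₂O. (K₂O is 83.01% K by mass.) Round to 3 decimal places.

%K₂O = 15 / 0.8301 = 18.0701%.

18.070% K₂O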